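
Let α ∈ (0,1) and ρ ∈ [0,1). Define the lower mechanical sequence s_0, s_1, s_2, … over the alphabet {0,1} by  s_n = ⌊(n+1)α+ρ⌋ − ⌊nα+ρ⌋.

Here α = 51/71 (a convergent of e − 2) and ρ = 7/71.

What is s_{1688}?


(n+1)α + ρ = (1689·51 + 7) / 71 = 86146/71
nα + ρ     = (1688·51 + 7) / 71 = 86095/71
⌊86146/71⌋ = 1213,  ⌊86095/71⌋ = 1212
s_{1688} = 1213 − 1212 = 1

1


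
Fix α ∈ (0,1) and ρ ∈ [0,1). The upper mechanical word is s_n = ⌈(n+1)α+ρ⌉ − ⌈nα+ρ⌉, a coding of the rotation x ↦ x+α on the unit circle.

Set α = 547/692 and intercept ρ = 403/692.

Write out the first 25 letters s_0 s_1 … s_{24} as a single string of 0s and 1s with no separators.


1101111011110111101110111

n=0: ⌈(1·547+403)/692⌉ − ⌈(0·547+403)/692⌉ = ⌈950/692⌉ − ⌈403/692⌉ = 2 − 1 = 1
n=1: ⌈(2·547+403)/692⌉ − ⌈(1·547+403)/692⌉ = ⌈1497/692⌉ − ⌈950/692⌉ = 3 − 2 = 1
n=2: ⌈(3·547+403)/692⌉ − ⌈(2·547+403)/692⌉ = ⌈2044/692⌉ − ⌈1497/692⌉ = 3 − 3 = 0
n=3: ⌈(4·547+403)/692⌉ − ⌈(3·547+403)/692⌉ = ⌈2591/692⌉ − ⌈2044/692⌉ = 4 − 3 = 1
n=4: ⌈(5·547+403)/692⌉ − ⌈(4·547+403)/692⌉ = ⌈3138/692⌉ − ⌈2591/692⌉ = 5 − 4 = 1
n=5: ⌈(6·547+403)/692⌉ − ⌈(5·547+403)/692⌉ = ⌈3685/692⌉ − ⌈3138/692⌉ = 6 − 5 = 1
n=6: ⌈(7·547+403)/692⌉ − ⌈(6·547+403)/692⌉ = ⌈4232/692⌉ − ⌈3685/692⌉ = 7 − 6 = 1
n=7: ⌈(8·547+403)/692⌉ − ⌈(7·547+403)/692⌉ = ⌈4779/692⌉ − ⌈4232/692⌉ = 7 − 7 = 0
n=8: ⌈(9·547+403)/692⌉ − ⌈(8·547+403)/692⌉ = ⌈5326/692⌉ − ⌈4779/692⌉ = 8 − 7 = 1
n=9: ⌈(10·547+403)/692⌉ − ⌈(9·547+403)/692⌉ = ⌈5873/692⌉ − ⌈5326/692⌉ = 9 − 8 = 1
n=10: ⌈(11·547+403)/692⌉ − ⌈(10·547+403)/692⌉ = ⌈6420/692⌉ − ⌈5873/692⌉ = 10 − 9 = 1
n=11: ⌈(12·547+403)/692⌉ − ⌈(11·547+403)/692⌉ = ⌈6967/692⌉ − ⌈6420/692⌉ = 11 − 10 = 1
n=12: ⌈(13·547+403)/692⌉ − ⌈(12·547+403)/692⌉ = ⌈7514/692⌉ − ⌈6967/692⌉ = 11 − 11 = 0
n=13: ⌈(14·547+403)/692⌉ − ⌈(13·547+403)/692⌉ = ⌈8061/692⌉ − ⌈7514/692⌉ = 12 − 11 = 1
n=14: ⌈(15·547+403)/692⌉ − ⌈(14·547+403)/692⌉ = ⌈8608/692⌉ − ⌈8061/692⌉ = 13 − 12 = 1
n=15: ⌈(16·547+403)/692⌉ − ⌈(15·547+403)/692⌉ = ⌈9155/692⌉ − ⌈8608/692⌉ = 14 − 13 = 1
n=16: ⌈(17·547+403)/692⌉ − ⌈(16·547+403)/692⌉ = ⌈9702/692⌉ − ⌈9155/692⌉ = 15 − 14 = 1
n=17: ⌈(18·547+403)/692⌉ − ⌈(17·547+403)/692⌉ = ⌈10249/692⌉ − ⌈9702/692⌉ = 15 − 15 = 0
n=18: ⌈(19·547+403)/692⌉ − ⌈(18·547+403)/692⌉ = ⌈10796/692⌉ − ⌈10249/692⌉ = 16 − 15 = 1
n=19: ⌈(20·547+403)/692⌉ − ⌈(19·547+403)/692⌉ = ⌈11343/692⌉ − ⌈10796/692⌉ = 17 − 16 = 1
n=20: ⌈(21·547+403)/692⌉ − ⌈(20·547+403)/692⌉ = ⌈11890/692⌉ − ⌈11343/692⌉ = 18 − 17 = 1
n=21: ⌈(22·547+403)/692⌉ − ⌈(21·547+403)/692⌉ = ⌈12437/692⌉ − ⌈11890/692⌉ = 18 − 18 = 0
n=22: ⌈(23·547+403)/692⌉ − ⌈(22·547+403)/692⌉ = ⌈12984/692⌉ − ⌈12437/692⌉ = 19 − 18 = 1
n=23: ⌈(24·547+403)/692⌉ − ⌈(23·547+403)/692⌉ = ⌈13531/692⌉ − ⌈12984/692⌉ = 20 − 19 = 1
n=24: ⌈(25·547+403)/692⌉ − ⌈(24·547+403)/692⌉ = ⌈14078/692⌉ − ⌈13531/692⌉ = 21 − 20 = 1


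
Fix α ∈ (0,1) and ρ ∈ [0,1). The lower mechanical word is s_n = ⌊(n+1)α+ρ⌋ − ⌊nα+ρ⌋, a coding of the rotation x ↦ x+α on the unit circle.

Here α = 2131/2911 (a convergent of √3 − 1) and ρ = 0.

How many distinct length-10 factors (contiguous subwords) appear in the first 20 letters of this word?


t_n = ⌊(n·2131)/2911⌋ for n = 0 … 20:
  n=0…9: ⌊0/2911⌋=0 ⌊2131/2911⌋=0 ⌊4262/2911⌋=1 ⌊6393/2911⌋=2 ⌊8524/2911⌋=2 ⌊10655/2911⌋=3 ⌊12786/2911⌋=4 ⌊14917/2911⌋=5 ⌊17048/2911⌋=5 ⌊19179/2911⌋=6
  n=10…19: ⌊21310/2911⌋=7 ⌊23441/2911⌋=8 ⌊25572/2911⌋=8 ⌊27703/2911⌋=9 ⌊29834/2911⌋=10 ⌊31965/2911⌋=10 ⌊34096/2911⌋=11 ⌊36227/2911⌋=12 ⌊38358/2911⌋=13 ⌊40489/2911⌋=13
  n=20: ⌊42620/2911⌋=14
s_n = t_(n+1) − t_n for n = 0 … 19 gives
prefix = 01101110111011011101
slide a length-10 window over [0..9] … [10..19] (11 windows); first occurrence of each distinct factor:
  [  0..  9] 0110111011
  [  1.. 10] 1101110111
  [  2.. 11] 1011101110
  [  3.. 12] 0111011101
  [  4.. 13] 1110111011
  [  5.. 14] 1101110110
  [  6.. 15] 1011101101
  [  7.. 16] 0111011011
  [  8.. 17] 1110110111
  [  9.. 18] 1101101110
  [ 10.. 19] 1011011101
distinct factors: {0110111011, 0111011011, 0111011101, 1011011101, 1011101101, 1011101110, 1101101110, 1101110110, 1101110111, 1110110111, 1110111011}
count = 11  (Sturmian bound for length 10 is 11)

11


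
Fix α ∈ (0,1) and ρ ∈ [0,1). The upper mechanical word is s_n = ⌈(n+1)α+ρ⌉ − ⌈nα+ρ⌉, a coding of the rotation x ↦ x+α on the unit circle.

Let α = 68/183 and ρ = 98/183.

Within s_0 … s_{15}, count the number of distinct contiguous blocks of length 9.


7

t_n = ⌈(n·68+98)/183⌉ for n = 0 … 16:
  n=0…9: ⌈98/183⌉=1 ⌈166/183⌉=1 ⌈234/183⌉=2 ⌈302/183⌉=2 ⌈370/183⌉=3 ⌈438/183⌉=3 ⌈506/183⌉=3 ⌈574/183⌉=4 ⌈642/183⌉=4 ⌈710/183⌉=4
  n=10…16: ⌈778/183⌉=5 ⌈846/183⌉=5 ⌈914/183⌉=5 ⌈982/183⌉=6 ⌈1050/183⌉=6 ⌈1118/183⌉=7 ⌈1186/183⌉=7
s_n = t_(n+1) − t_n for n = 0 … 15 gives
prefix = 0101001001001010
slide a length-9 window over [0..8] … [7..15] (8 windows); first occurrence of each distinct factor:
  [  0..  8] 010100100
  [  1..  9] 101001001
  [  2.. 10] 010010010
  [  3.. 11] 100100100
  [  4.. 12] 001001001
  [  6.. 14] 100100101
  [  7.. 15] 001001010
  (the other 1 window repeats one of these)
distinct factors: {001001001, 001001010, 010010010, 010100100, 100100100, 100100101, 101001001}
count = 7  (Sturmian bound for length 9 is 10)


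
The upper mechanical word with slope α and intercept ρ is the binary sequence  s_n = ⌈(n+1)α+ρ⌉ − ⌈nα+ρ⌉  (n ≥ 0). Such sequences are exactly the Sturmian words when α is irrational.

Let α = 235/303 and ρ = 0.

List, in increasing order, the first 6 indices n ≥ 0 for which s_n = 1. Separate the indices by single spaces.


n=0: ⌈235/303⌉−⌈0/303⌉ = 1−0 = 1  ← one
n=1: ⌈470/303⌉−⌈235/303⌉ = 2−1 = 1  ← one
n=2: ⌈705/303⌉−⌈470/303⌉ = 3−2 = 1  ← one
n=3: ⌈940/303⌉−⌈705/303⌉ = 4−3 = 1  ← one
n=4: ⌈1175/303⌉−⌈940/303⌉ = 4−4 = 0
n=5: ⌈1410/303⌉−⌈1175/303⌉ = 5−4 = 1  ← one
n=6: ⌈1645/303⌉−⌈1410/303⌉ = 6−5 = 1  ← one
positions of the first 6 ones: 0 1 2 3 5 6

0 1 2 3 5 6


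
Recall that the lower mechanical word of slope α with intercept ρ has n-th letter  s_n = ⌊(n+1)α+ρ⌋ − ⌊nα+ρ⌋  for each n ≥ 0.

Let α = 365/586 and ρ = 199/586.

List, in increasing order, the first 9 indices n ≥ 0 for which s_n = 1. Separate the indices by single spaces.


1 2 4 5 7 9 10 12 13

n=0: ⌊564/586⌋−⌊199/586⌋ = 0−0 = 0
n=1: ⌊929/586⌋−⌊564/586⌋ = 1−0 = 1  ← one
n=2: ⌊1294/586⌋−⌊929/586⌋ = 2−1 = 1  ← one
n=3: ⌊1659/586⌋−⌊1294/586⌋ = 2−2 = 0
n=4: ⌊2024/586⌋−⌊1659/586⌋ = 3−2 = 1  ← one
n=5: ⌊2389/586⌋−⌊2024/586⌋ = 4−3 = 1  ← one
n=6: ⌊2754/586⌋−⌊2389/586⌋ = 4−4 = 0
n=7: ⌊3119/586⌋−⌊2754/586⌋ = 5−4 = 1  ← one
n=8: ⌊3484/586⌋−⌊3119/586⌋ = 5−5 = 0
n=9: ⌊3849/586⌋−⌊3484/586⌋ = 6−5 = 1  ← one
n=10: ⌊4214/586⌋−⌊3849/586⌋ = 7−6 = 1  ← one
n=11: ⌊4579/586⌋−⌊4214/586⌋ = 7−7 = 0
n=12: ⌊4944/586⌋−⌊4579/586⌋ = 8−7 = 1  ← one
n=13: ⌊5309/586⌋−⌊4944/586⌋ = 9−8 = 1  ← one
positions of the first 9 ones: 1 2 4 5 7 9 10 12 13


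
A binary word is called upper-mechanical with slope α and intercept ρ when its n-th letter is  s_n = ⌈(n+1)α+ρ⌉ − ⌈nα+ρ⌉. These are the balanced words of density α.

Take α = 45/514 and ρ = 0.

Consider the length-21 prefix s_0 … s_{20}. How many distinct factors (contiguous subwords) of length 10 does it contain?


11

t_n = ⌈(n·45)/514⌉ for n = 0 … 21:
  n=0…9: ⌈0/514⌉=0 ⌈45/514⌉=1 ⌈90/514⌉=1 ⌈135/514⌉=1 ⌈180/514⌉=1 ⌈225/514⌉=1 ⌈270/514⌉=1 ⌈315/514⌉=1 ⌈360/514⌉=1 ⌈405/514⌉=1
  n=10…19: ⌈450/514⌉=1 ⌈495/514⌉=1 ⌈540/514⌉=2 ⌈585/514⌉=2 ⌈630/514⌉=2 ⌈675/514⌉=2 ⌈720/514⌉=2 ⌈765/514⌉=2 ⌈810/514⌉=2 ⌈855/514⌉=2
  n=20…21: ⌈900/514⌉=2 ⌈945/514⌉=2
s_n = t_(n+1) − t_n for n = 0 … 20 gives
prefix = 100000000001000000000
slide a length-10 window over [0..9] … [11..20] (12 windows); first occurrence of each distinct factor:
  [  0..  9] 1000000000
  [  1.. 10] 0000000000
  [  2.. 11] 0000000001
  [  3.. 12] 0000000010
  [  4.. 13] 0000000100
  [  5.. 14] 0000001000
  [  6.. 15] 0000010000
  [  7.. 16] 0000100000
  [  8.. 17] 0001000000
  [  9.. 18] 0010000000
  [ 10.. 19] 0100000000
  (the other 1 window repeats one of these)
distinct factors: {0000000000, 0000000001, 0000000010, 0000000100, 0000001000, 0000010000, 0000100000, 0001000000, 0010000000, 0100000000, 1000000000}
count = 11  (Sturmian bound for length 10 is 11)


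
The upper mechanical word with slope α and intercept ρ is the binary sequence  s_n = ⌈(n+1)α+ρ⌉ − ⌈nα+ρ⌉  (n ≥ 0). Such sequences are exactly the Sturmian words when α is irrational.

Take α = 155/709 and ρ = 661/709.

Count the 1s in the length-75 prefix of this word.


#1s = Σ_{n=0}^{74} s_n = Σ_{n=0}^{74} (⌈(n+1)α+ρ⌉ − ⌈nα+ρ⌉)
the sum telescopes: every ⌈nα+ρ⌉ with 0 < n < 75 appears once with + and once with −, leaving ⌈75α+ρ⌉ − ⌈0·α+ρ⌉
75α + ρ = (75·155 + 661) / 709 = 12286/709
ρ = 661/709
⌈12286/709⌉ = 18,  ⌈661/709⌉ = 1
#1s = 18 − 1 = 17

17


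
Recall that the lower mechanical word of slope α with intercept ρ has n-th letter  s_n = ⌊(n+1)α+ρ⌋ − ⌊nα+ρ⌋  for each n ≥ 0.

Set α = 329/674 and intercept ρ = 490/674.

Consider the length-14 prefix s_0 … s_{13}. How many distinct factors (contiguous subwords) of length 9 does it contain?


t_n = ⌊(n·329+490)/674⌋ for n = 0 … 14:
  n=0…9: ⌊490/674⌋=0 ⌊819/674⌋=1 ⌊1148/674⌋=1 ⌊1477/674⌋=2 ⌊1806/674⌋=2 ⌊2135/674⌋=3 ⌊2464/674⌋=3 ⌊2793/674⌋=4 ⌊3122/674⌋=4 ⌊3451/674⌋=5
  n=10…14: ⌊3780/674⌋=5 ⌊4109/674⌋=6 ⌊4438/674⌋=6 ⌊4767/674⌋=7 ⌊5096/674⌋=7
s_n = t_(n+1) − t_n for n = 0 … 13 gives
prefix = 10101010101010
slide a length-9 window over [0..8] … [5..13] (6 windows); first occurrence of each distinct factor:
  [  0..  8] 101010101
  [  1..  9] 010101010
  (the other 4 windows repeat one of these)
distinct factors: {010101010, 101010101}
count = 2  (Sturmian bound for length 9 is 10)

2


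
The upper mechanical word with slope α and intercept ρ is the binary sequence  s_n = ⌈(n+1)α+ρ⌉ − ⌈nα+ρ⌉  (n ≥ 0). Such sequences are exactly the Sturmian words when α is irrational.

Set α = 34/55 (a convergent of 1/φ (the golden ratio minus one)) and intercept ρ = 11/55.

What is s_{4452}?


(n+1)α + ρ = (4453·34 + 11) / 55 = 151413/55
nα + ρ     = (4452·34 + 11) / 55 = 151379/55
⌈151413/55⌉ = 2753,  ⌈151379/55⌉ = 2753
s_{4452} = 2753 − 2753 = 0

0


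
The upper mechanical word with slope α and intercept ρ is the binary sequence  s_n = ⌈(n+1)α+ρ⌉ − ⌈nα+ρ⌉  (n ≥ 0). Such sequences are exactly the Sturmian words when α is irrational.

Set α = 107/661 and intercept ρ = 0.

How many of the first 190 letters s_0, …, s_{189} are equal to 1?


#1s = Σ_{n=0}^{189} s_n = Σ_{n=0}^{189} (⌈(n+1)α+ρ⌉ − ⌈nα+ρ⌉)
the sum telescopes: every ⌈nα+ρ⌉ with 0 < n < 190 appears once with + and once with −, leaving ⌈190α+ρ⌉ − ⌈0·α+ρ⌉
190α + ρ = (190·107) / 661 = 20330/661
ρ = 0/661
⌈20330/661⌉ = 31,  ⌈0/661⌉ = 0
#1s = 31 − 0 = 31

31


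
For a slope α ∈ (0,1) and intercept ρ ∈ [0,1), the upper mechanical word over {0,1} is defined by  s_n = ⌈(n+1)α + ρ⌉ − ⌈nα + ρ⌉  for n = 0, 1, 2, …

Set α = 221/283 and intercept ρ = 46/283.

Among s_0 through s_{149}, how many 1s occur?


#1s = Σ_{n=0}^{149} s_n = Σ_{n=0}^{149} (⌈(n+1)α+ρ⌉ − ⌈nα+ρ⌉)
the sum telescopes: every ⌈nα+ρ⌉ with 0 < n < 150 appears once with + and once with −, leaving ⌈150α+ρ⌉ − ⌈0·α+ρ⌉
150α + ρ = (150·221 + 46) / 283 = 33196/283
ρ = 46/283
⌈33196/283⌉ = 118,  ⌈46/283⌉ = 1
#1s = 118 − 1 = 117

117


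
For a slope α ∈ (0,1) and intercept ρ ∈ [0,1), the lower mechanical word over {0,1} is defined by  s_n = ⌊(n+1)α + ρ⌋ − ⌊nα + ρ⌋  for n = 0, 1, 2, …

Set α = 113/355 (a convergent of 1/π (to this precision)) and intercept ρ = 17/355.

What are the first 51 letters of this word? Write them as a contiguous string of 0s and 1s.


n=0: ⌊(1·113+17)/355⌋ − ⌊(0·113+17)/355⌋ = ⌊130/355⌋ − ⌊17/355⌋ = 0 − 0 = 0
n=1: ⌊(2·113+17)/355⌋ − ⌊(1·113+17)/355⌋ = ⌊243/355⌋ − ⌊130/355⌋ = 0 − 0 = 0
n=2: ⌊(3·113+17)/355⌋ − ⌊(2·113+17)/355⌋ = ⌊356/355⌋ − ⌊243/355⌋ = 1 − 0 = 1
n=3: ⌊(4·113+17)/355⌋ − ⌊(3·113+17)/355⌋ = ⌊469/355⌋ − ⌊356/355⌋ = 1 − 1 = 0
n=4: ⌊(5·113+17)/355⌋ − ⌊(4·113+17)/355⌋ = ⌊582/355⌋ − ⌊469/355⌋ = 1 − 1 = 0
n=5: ⌊(6·113+17)/355⌋ − ⌊(5·113+17)/355⌋ = ⌊695/355⌋ − ⌊582/355⌋ = 1 − 1 = 0
n=6: ⌊(7·113+17)/355⌋ − ⌊(6·113+17)/355⌋ = ⌊808/355⌋ − ⌊695/355⌋ = 2 − 1 = 1
n=7: ⌊(8·113+17)/355⌋ − ⌊(7·113+17)/355⌋ = ⌊921/355⌋ − ⌊808/355⌋ = 2 − 2 = 0
n=8: ⌊(9·113+17)/355⌋ − ⌊(8·113+17)/355⌋ = ⌊1034/355⌋ − ⌊921/355⌋ = 2 − 2 = 0
n=9: ⌊(10·113+17)/355⌋ − ⌊(9·113+17)/355⌋ = ⌊1147/355⌋ − ⌊1034/355⌋ = 3 − 2 = 1
n=10: ⌊(11·113+17)/355⌋ − ⌊(10·113+17)/355⌋ = ⌊1260/355⌋ − ⌊1147/355⌋ = 3 − 3 = 0
n=11: ⌊(12·113+17)/355⌋ − ⌊(11·113+17)/355⌋ = ⌊1373/355⌋ − ⌊1260/355⌋ = 3 − 3 = 0
n=12: ⌊(13·113+17)/355⌋ − ⌊(12·113+17)/355⌋ = ⌊1486/355⌋ − ⌊1373/355⌋ = 4 − 3 = 1
n=13: ⌊(14·113+17)/355⌋ − ⌊(13·113+17)/355⌋ = ⌊1599/355⌋ − ⌊1486/355⌋ = 4 − 4 = 0
n=14: ⌊(15·113+17)/355⌋ − ⌊(14·113+17)/355⌋ = ⌊1712/355⌋ − ⌊1599/355⌋ = 4 − 4 = 0
n=15: ⌊(16·113+17)/355⌋ − ⌊(15·113+17)/355⌋ = ⌊1825/355⌋ − ⌊1712/355⌋ = 5 − 4 = 1
n=16: ⌊(17·113+17)/355⌋ − ⌊(16·113+17)/355⌋ = ⌊1938/355⌋ − ⌊1825/355⌋ = 5 − 5 = 0
n=17: ⌊(18·113+17)/355⌋ − ⌊(17·113+17)/355⌋ = ⌊2051/355⌋ − ⌊1938/355⌋ = 5 − 5 = 0
n=18: ⌊(19·113+17)/355⌋ − ⌊(18·113+17)/355⌋ = ⌊2164/355⌋ − ⌊2051/355⌋ = 6 − 5 = 1
n=19: ⌊(20·113+17)/355⌋ − ⌊(19·113+17)/355⌋ = ⌊2277/355⌋ − ⌊2164/355⌋ = 6 − 6 = 0
n=20: ⌊(21·113+17)/355⌋ − ⌊(20·113+17)/355⌋ = ⌊2390/355⌋ − ⌊2277/355⌋ = 6 − 6 = 0
n=21: ⌊(22·113+17)/355⌋ − ⌊(21·113+17)/355⌋ = ⌊2503/355⌋ − ⌊2390/355⌋ = 7 − 6 = 1
n=22: ⌊(23·113+17)/355⌋ − ⌊(22·113+17)/355⌋ = ⌊2616/355⌋ − ⌊2503/355⌋ = 7 − 7 = 0
n=23: ⌊(24·113+17)/355⌋ − ⌊(23·113+17)/355⌋ = ⌊2729/355⌋ − ⌊2616/355⌋ = 7 − 7 = 0
n=24: ⌊(25·113+17)/355⌋ − ⌊(24·113+17)/355⌋ = ⌊2842/355⌋ − ⌊2729/355⌋ = 8 − 7 = 1
n=25: ⌊(26·113+17)/355⌋ − ⌊(25·113+17)/355⌋ = ⌊2955/355⌋ − ⌊2842/355⌋ = 8 − 8 = 0
n=26: ⌊(27·113+17)/355⌋ − ⌊(26·113+17)/355⌋ = ⌊3068/355⌋ − ⌊2955/355⌋ = 8 − 8 = 0
n=27: ⌊(28·113+17)/355⌋ − ⌊(27·113+17)/355⌋ = ⌊3181/355⌋ − ⌊3068/355⌋ = 8 − 8 = 0
n=28: ⌊(29·113+17)/355⌋ − ⌊(28·113+17)/355⌋ = ⌊3294/355⌋ − ⌊3181/355⌋ = 9 − 8 = 1
n=29: ⌊(30·113+17)/355⌋ − ⌊(29·113+17)/355⌋ = ⌊3407/355⌋ − ⌊3294/355⌋ = 9 − 9 = 0
n=30: ⌊(31·113+17)/355⌋ − ⌊(30·113+17)/355⌋ = ⌊3520/355⌋ − ⌊3407/355⌋ = 9 − 9 = 0
n=31: ⌊(32·113+17)/355⌋ − ⌊(31·113+17)/355⌋ = ⌊3633/355⌋ − ⌊3520/355⌋ = 10 − 9 = 1
n=32: ⌊(33·113+17)/355⌋ − ⌊(32·113+17)/355⌋ = ⌊3746/355⌋ − ⌊3633/355⌋ = 10 − 10 = 0
n=33: ⌊(34·113+17)/355⌋ − ⌊(33·113+17)/355⌋ = ⌊3859/355⌋ − ⌊3746/355⌋ = 10 − 10 = 0
n=34: ⌊(35·113+17)/355⌋ − ⌊(34·113+17)/355⌋ = ⌊3972/355⌋ − ⌊3859/355⌋ = 11 − 10 = 1
n=35: ⌊(36·113+17)/355⌋ − ⌊(35·113+17)/355⌋ = ⌊4085/355⌋ − ⌊3972/355⌋ = 11 − 11 = 0
n=36: ⌊(37·113+17)/355⌋ − ⌊(36·113+17)/355⌋ = ⌊4198/355⌋ − ⌊4085/355⌋ = 11 − 11 = 0
n=37: ⌊(38·113+17)/355⌋ − ⌊(37·113+17)/355⌋ = ⌊4311/355⌋ − ⌊4198/355⌋ = 12 − 11 = 1
n=38: ⌊(39·113+17)/355⌋ − ⌊(38·113+17)/355⌋ = ⌊4424/355⌋ − ⌊4311/355⌋ = 12 − 12 = 0
n=39: ⌊(40·113+17)/355⌋ − ⌊(39·113+17)/355⌋ = ⌊4537/355⌋ − ⌊4424/355⌋ = 12 − 12 = 0
n=40: ⌊(41·113+17)/355⌋ − ⌊(40·113+17)/355⌋ = ⌊4650/355⌋ − ⌊4537/355⌋ = 13 − 12 = 1
n=41: ⌊(42·113+17)/355⌋ − ⌊(41·113+17)/355⌋ = ⌊4763/355⌋ − ⌊4650/355⌋ = 13 − 13 = 0
n=42: ⌊(43·113+17)/355⌋ − ⌊(42·113+17)/355⌋ = ⌊4876/355⌋ − ⌊4763/355⌋ = 13 − 13 = 0
n=43: ⌊(44·113+17)/355⌋ − ⌊(43·113+17)/355⌋ = ⌊4989/355⌋ − ⌊4876/355⌋ = 14 − 13 = 1
n=44: ⌊(45·113+17)/355⌋ − ⌊(44·113+17)/355⌋ = ⌊5102/355⌋ − ⌊4989/355⌋ = 14 − 14 = 0
n=45: ⌊(46·113+17)/355⌋ − ⌊(45·113+17)/355⌋ = ⌊5215/355⌋ − ⌊5102/355⌋ = 14 − 14 = 0
n=46: ⌊(47·113+17)/355⌋ − ⌊(46·113+17)/355⌋ = ⌊5328/355⌋ − ⌊5215/355⌋ = 15 − 14 = 1
n=47: ⌊(48·113+17)/355⌋ − ⌊(47·113+17)/355⌋ = ⌊5441/355⌋ − ⌊5328/355⌋ = 15 − 15 = 0
n=48: ⌊(49·113+17)/355⌋ − ⌊(48·113+17)/355⌋ = ⌊5554/355⌋ − ⌊5441/355⌋ = 15 − 15 = 0
n=49: ⌊(50·113+17)/355⌋ − ⌊(49·113+17)/355⌋ = ⌊5667/355⌋ − ⌊5554/355⌋ = 15 − 15 = 0
n=50: ⌊(51·113+17)/355⌋ − ⌊(50·113+17)/355⌋ = ⌊5780/355⌋ − ⌊5667/355⌋ = 16 − 15 = 1

001000100100100100100100100010010010010010010010001


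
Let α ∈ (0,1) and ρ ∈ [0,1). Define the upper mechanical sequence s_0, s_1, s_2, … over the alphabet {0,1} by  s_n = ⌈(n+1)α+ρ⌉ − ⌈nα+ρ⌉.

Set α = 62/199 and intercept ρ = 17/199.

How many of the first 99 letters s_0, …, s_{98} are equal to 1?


#1s = Σ_{n=0}^{98} s_n = Σ_{n=0}^{98} (⌈(n+1)α+ρ⌉ − ⌈nα+ρ⌉)
the sum telescopes: every ⌈nα+ρ⌉ with 0 < n < 99 appears once with + and once with −, leaving ⌈99α+ρ⌉ − ⌈0·α+ρ⌉
99α + ρ = (99·62 + 17) / 199 = 6155/199
ρ = 17/199
⌈6155/199⌉ = 31,  ⌈17/199⌉ = 1
#1s = 31 − 1 = 30

30


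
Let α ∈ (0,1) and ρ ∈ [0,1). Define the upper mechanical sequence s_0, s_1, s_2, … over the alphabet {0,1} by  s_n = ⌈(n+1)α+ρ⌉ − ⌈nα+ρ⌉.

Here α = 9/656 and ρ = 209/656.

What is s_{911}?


(n+1)α + ρ = (912·9 + 209) / 656 = 8417/656
nα + ρ     = (911·9 + 209) / 656 = 8408/656
⌈8417/656⌉ = 13,  ⌈8408/656⌉ = 13
s_{911} = 13 − 13 = 0

0


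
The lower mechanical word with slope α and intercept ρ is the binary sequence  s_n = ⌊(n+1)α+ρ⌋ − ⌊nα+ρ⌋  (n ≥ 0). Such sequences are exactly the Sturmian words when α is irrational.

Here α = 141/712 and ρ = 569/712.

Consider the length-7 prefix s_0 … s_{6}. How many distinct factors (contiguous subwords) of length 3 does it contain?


t_n = ⌊(n·141+569)/712⌋ for n = 0 … 7:
  n=0…7: ⌊569/712⌋=0 ⌊710/712⌋=0 ⌊851/712⌋=1 ⌊992/712⌋=1 ⌊1133/712⌋=1 ⌊1274/712⌋=1 ⌊1415/712⌋=1 ⌊1556/712⌋=2
s_n = t_(n+1) − t_n for n = 0 … 6 gives
prefix = 0100001
slide a length-3 window over [0..2] … [4..6] (5 windows); first occurrence of each distinct factor:
  [  0..  2] 010
  [  1..  3] 100
  [  2..  4] 000
  [  4..  6] 001
  (the other 1 window repeats one of these)
distinct factors: {000, 001, 010, 100}
count = 4  (Sturmian bound for length 3 is 4)

4


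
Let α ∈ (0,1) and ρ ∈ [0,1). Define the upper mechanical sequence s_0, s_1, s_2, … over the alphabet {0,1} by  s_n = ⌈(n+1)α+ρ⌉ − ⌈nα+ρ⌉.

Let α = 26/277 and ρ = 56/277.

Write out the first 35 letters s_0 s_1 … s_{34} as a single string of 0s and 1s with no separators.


n=0: ⌈(1·26+56)/277⌉ − ⌈(0·26+56)/277⌉ = ⌈82/277⌉ − ⌈56/277⌉ = 1 − 1 = 0
n=1: ⌈(2·26+56)/277⌉ − ⌈(1·26+56)/277⌉ = ⌈108/277⌉ − ⌈82/277⌉ = 1 − 1 = 0
n=2: ⌈(3·26+56)/277⌉ − ⌈(2·26+56)/277⌉ = ⌈134/277⌉ − ⌈108/277⌉ = 1 − 1 = 0
n=3: ⌈(4·26+56)/277⌉ − ⌈(3·26+56)/277⌉ = ⌈160/277⌉ − ⌈134/277⌉ = 1 − 1 = 0
n=4: ⌈(5·26+56)/277⌉ − ⌈(4·26+56)/277⌉ = ⌈186/277⌉ − ⌈160/277⌉ = 1 − 1 = 0
n=5: ⌈(6·26+56)/277⌉ − ⌈(5·26+56)/277⌉ = ⌈212/277⌉ − ⌈186/277⌉ = 1 − 1 = 0
n=6: ⌈(7·26+56)/277⌉ − ⌈(6·26+56)/277⌉ = ⌈238/277⌉ − ⌈212/277⌉ = 1 − 1 = 0
n=7: ⌈(8·26+56)/277⌉ − ⌈(7·26+56)/277⌉ = ⌈264/277⌉ − ⌈238/277⌉ = 1 − 1 = 0
n=8: ⌈(9·26+56)/277⌉ − ⌈(8·26+56)/277⌉ = ⌈290/277⌉ − ⌈264/277⌉ = 2 − 1 = 1
n=9: ⌈(10·26+56)/277⌉ − ⌈(9·26+56)/277⌉ = ⌈316/277⌉ − ⌈290/277⌉ = 2 − 2 = 0
n=10: ⌈(11·26+56)/277⌉ − ⌈(10·26+56)/277⌉ = ⌈342/277⌉ − ⌈316/277⌉ = 2 − 2 = 0
n=11: ⌈(12·26+56)/277⌉ − ⌈(11·26+56)/277⌉ = ⌈368/277⌉ − ⌈342/277⌉ = 2 − 2 = 0
n=12: ⌈(13·26+56)/277⌉ − ⌈(12·26+56)/277⌉ = ⌈394/277⌉ − ⌈368/277⌉ = 2 − 2 = 0
n=13: ⌈(14·26+56)/277⌉ − ⌈(13·26+56)/277⌉ = ⌈420/277⌉ − ⌈394/277⌉ = 2 − 2 = 0
n=14: ⌈(15·26+56)/277⌉ − ⌈(14·26+56)/277⌉ = ⌈446/277⌉ − ⌈420/277⌉ = 2 − 2 = 0
n=15: ⌈(16·26+56)/277⌉ − ⌈(15·26+56)/277⌉ = ⌈472/277⌉ − ⌈446/277⌉ = 2 − 2 = 0
n=16: ⌈(17·26+56)/277⌉ − ⌈(16·26+56)/277⌉ = ⌈498/277⌉ − ⌈472/277⌉ = 2 − 2 = 0
n=17: ⌈(18·26+56)/277⌉ − ⌈(17·26+56)/277⌉ = ⌈524/277⌉ − ⌈498/277⌉ = 2 − 2 = 0
n=18: ⌈(19·26+56)/277⌉ − ⌈(18·26+56)/277⌉ = ⌈550/277⌉ − ⌈524/277⌉ = 2 − 2 = 0
n=19: ⌈(20·26+56)/277⌉ − ⌈(19·26+56)/277⌉ = ⌈576/277⌉ − ⌈550/277⌉ = 3 − 2 = 1
n=20: ⌈(21·26+56)/277⌉ − ⌈(20·26+56)/277⌉ = ⌈602/277⌉ − ⌈576/277⌉ = 3 − 3 = 0
n=21: ⌈(22·26+56)/277⌉ − ⌈(21·26+56)/277⌉ = ⌈628/277⌉ − ⌈602/277⌉ = 3 − 3 = 0
n=22: ⌈(23·26+56)/277⌉ − ⌈(22·26+56)/277⌉ = ⌈654/277⌉ − ⌈628/277⌉ = 3 − 3 = 0
n=23: ⌈(24·26+56)/277⌉ − ⌈(23·26+56)/277⌉ = ⌈680/277⌉ − ⌈654/277⌉ = 3 − 3 = 0
n=24: ⌈(25·26+56)/277⌉ − ⌈(24·26+56)/277⌉ = ⌈706/277⌉ − ⌈680/277⌉ = 3 − 3 = 0
n=25: ⌈(26·26+56)/277⌉ − ⌈(25·26+56)/277⌉ = ⌈732/277⌉ − ⌈706/277⌉ = 3 − 3 = 0
n=26: ⌈(27·26+56)/277⌉ − ⌈(26·26+56)/277⌉ = ⌈758/277⌉ − ⌈732/277⌉ = 3 − 3 = 0
n=27: ⌈(28·26+56)/277⌉ − ⌈(27·26+56)/277⌉ = ⌈784/277⌉ − ⌈758/277⌉ = 3 − 3 = 0
n=28: ⌈(29·26+56)/277⌉ − ⌈(28·26+56)/277⌉ = ⌈810/277⌉ − ⌈784/277⌉ = 3 − 3 = 0
n=29: ⌈(30·26+56)/277⌉ − ⌈(29·26+56)/277⌉ = ⌈836/277⌉ − ⌈810/277⌉ = 4 − 3 = 1
n=30: ⌈(31·26+56)/277⌉ − ⌈(30·26+56)/277⌉ = ⌈862/277⌉ − ⌈836/277⌉ = 4 − 4 = 0
n=31: ⌈(32·26+56)/277⌉ − ⌈(31·26+56)/277⌉ = ⌈888/277⌉ − ⌈862/277⌉ = 4 − 4 = 0
n=32: ⌈(33·26+56)/277⌉ − ⌈(32·26+56)/277⌉ = ⌈914/277⌉ − ⌈888/277⌉ = 4 − 4 = 0
n=33: ⌈(34·26+56)/277⌉ − ⌈(33·26+56)/277⌉ = ⌈940/277⌉ − ⌈914/277⌉ = 4 − 4 = 0
n=34: ⌈(35·26+56)/277⌉ − ⌈(34·26+56)/277⌉ = ⌈966/277⌉ − ⌈940/277⌉ = 4 − 4 = 0

00000000100000000001000000000100000


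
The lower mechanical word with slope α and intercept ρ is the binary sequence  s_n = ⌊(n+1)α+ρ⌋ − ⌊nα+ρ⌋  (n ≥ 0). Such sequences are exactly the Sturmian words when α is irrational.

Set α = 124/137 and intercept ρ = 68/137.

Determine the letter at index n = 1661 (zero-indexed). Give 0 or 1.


(n+1)α + ρ = (1662·124 + 68) / 137 = 206156/137
nα + ρ     = (1661·124 + 68) / 137 = 206032/137
⌊206156/137⌋ = 1504,  ⌊206032/137⌋ = 1503
s_{1661} = 1504 − 1503 = 1

1


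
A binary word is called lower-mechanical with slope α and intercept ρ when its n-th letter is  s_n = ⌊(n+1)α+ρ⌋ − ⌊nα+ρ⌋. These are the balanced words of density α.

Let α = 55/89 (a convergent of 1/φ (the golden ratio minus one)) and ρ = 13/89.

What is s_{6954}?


(n+1)α + ρ = (6955·55 + 13) / 89 = 382538/89
nα + ρ     = (6954·55 + 13) / 89 = 382483/89
⌊382538/89⌋ = 4298,  ⌊382483/89⌋ = 4297
s_{6954} = 4298 − 4297 = 1

1


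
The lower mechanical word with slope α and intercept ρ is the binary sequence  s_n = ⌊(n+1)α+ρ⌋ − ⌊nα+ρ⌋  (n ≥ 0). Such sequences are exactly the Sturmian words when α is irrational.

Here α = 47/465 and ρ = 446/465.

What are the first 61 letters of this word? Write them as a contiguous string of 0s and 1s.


1000000000100000000010000000001000000001000000000100000000010

n=0: ⌊(1·47+446)/465⌋ − ⌊(0·47+446)/465⌋ = ⌊493/465⌋ − ⌊446/465⌋ = 1 − 0 = 1
n=1: ⌊(2·47+446)/465⌋ − ⌊(1·47+446)/465⌋ = ⌊540/465⌋ − ⌊493/465⌋ = 1 − 1 = 0
n=2: ⌊(3·47+446)/465⌋ − ⌊(2·47+446)/465⌋ = ⌊587/465⌋ − ⌊540/465⌋ = 1 − 1 = 0
n=3: ⌊(4·47+446)/465⌋ − ⌊(3·47+446)/465⌋ = ⌊634/465⌋ − ⌊587/465⌋ = 1 − 1 = 0
n=4: ⌊(5·47+446)/465⌋ − ⌊(4·47+446)/465⌋ = ⌊681/465⌋ − ⌊634/465⌋ = 1 − 1 = 0
n=5: ⌊(6·47+446)/465⌋ − ⌊(5·47+446)/465⌋ = ⌊728/465⌋ − ⌊681/465⌋ = 1 − 1 = 0
n=6: ⌊(7·47+446)/465⌋ − ⌊(6·47+446)/465⌋ = ⌊775/465⌋ − ⌊728/465⌋ = 1 − 1 = 0
n=7: ⌊(8·47+446)/465⌋ − ⌊(7·47+446)/465⌋ = ⌊822/465⌋ − ⌊775/465⌋ = 1 − 1 = 0
n=8: ⌊(9·47+446)/465⌋ − ⌊(8·47+446)/465⌋ = ⌊869/465⌋ − ⌊822/465⌋ = 1 − 1 = 0
n=9: ⌊(10·47+446)/465⌋ − ⌊(9·47+446)/465⌋ = ⌊916/465⌋ − ⌊869/465⌋ = 1 − 1 = 0
n=10: ⌊(11·47+446)/465⌋ − ⌊(10·47+446)/465⌋ = ⌊963/465⌋ − ⌊916/465⌋ = 2 − 1 = 1
n=11: ⌊(12·47+446)/465⌋ − ⌊(11·47+446)/465⌋ = ⌊1010/465⌋ − ⌊963/465⌋ = 2 − 2 = 0
n=12: ⌊(13·47+446)/465⌋ − ⌊(12·47+446)/465⌋ = ⌊1057/465⌋ − ⌊1010/465⌋ = 2 − 2 = 0
n=13: ⌊(14·47+446)/465⌋ − ⌊(13·47+446)/465⌋ = ⌊1104/465⌋ − ⌊1057/465⌋ = 2 − 2 = 0
n=14: ⌊(15·47+446)/465⌋ − ⌊(14·47+446)/465⌋ = ⌊1151/465⌋ − ⌊1104/465⌋ = 2 − 2 = 0
n=15: ⌊(16·47+446)/465⌋ − ⌊(15·47+446)/465⌋ = ⌊1198/465⌋ − ⌊1151/465⌋ = 2 − 2 = 0
n=16: ⌊(17·47+446)/465⌋ − ⌊(16·47+446)/465⌋ = ⌊1245/465⌋ − ⌊1198/465⌋ = 2 − 2 = 0
n=17: ⌊(18·47+446)/465⌋ − ⌊(17·47+446)/465⌋ = ⌊1292/465⌋ − ⌊1245/465⌋ = 2 − 2 = 0
n=18: ⌊(19·47+446)/465⌋ − ⌊(18·47+446)/465⌋ = ⌊1339/465⌋ − ⌊1292/465⌋ = 2 − 2 = 0
n=19: ⌊(20·47+446)/465⌋ − ⌊(19·47+446)/465⌋ = ⌊1386/465⌋ − ⌊1339/465⌋ = 2 − 2 = 0
n=20: ⌊(21·47+446)/465⌋ − ⌊(20·47+446)/465⌋ = ⌊1433/465⌋ − ⌊1386/465⌋ = 3 − 2 = 1
n=21: ⌊(22·47+446)/465⌋ − ⌊(21·47+446)/465⌋ = ⌊1480/465⌋ − ⌊1433/465⌋ = 3 − 3 = 0
n=22: ⌊(23·47+446)/465⌋ − ⌊(22·47+446)/465⌋ = ⌊1527/465⌋ − ⌊1480/465⌋ = 3 − 3 = 0
n=23: ⌊(24·47+446)/465⌋ − ⌊(23·47+446)/465⌋ = ⌊1574/465⌋ − ⌊1527/465⌋ = 3 − 3 = 0
n=24: ⌊(25·47+446)/465⌋ − ⌊(24·47+446)/465⌋ = ⌊1621/465⌋ − ⌊1574/465⌋ = 3 − 3 = 0
n=25: ⌊(26·47+446)/465⌋ − ⌊(25·47+446)/465⌋ = ⌊1668/465⌋ − ⌊1621/465⌋ = 3 − 3 = 0
n=26: ⌊(27·47+446)/465⌋ − ⌊(26·47+446)/465⌋ = ⌊1715/465⌋ − ⌊1668/465⌋ = 3 − 3 = 0
n=27: ⌊(28·47+446)/465⌋ − ⌊(27·47+446)/465⌋ = ⌊1762/465⌋ − ⌊1715/465⌋ = 3 − 3 = 0
n=28: ⌊(29·47+446)/465⌋ − ⌊(28·47+446)/465⌋ = ⌊1809/465⌋ − ⌊1762/465⌋ = 3 − 3 = 0
n=29: ⌊(30·47+446)/465⌋ − ⌊(29·47+446)/465⌋ = ⌊1856/465⌋ − ⌊1809/465⌋ = 3 − 3 = 0
n=30: ⌊(31·47+446)/465⌋ − ⌊(30·47+446)/465⌋ = ⌊1903/465⌋ − ⌊1856/465⌋ = 4 − 3 = 1
n=31: ⌊(32·47+446)/465⌋ − ⌊(31·47+446)/465⌋ = ⌊1950/465⌋ − ⌊1903/465⌋ = 4 − 4 = 0
n=32: ⌊(33·47+446)/465⌋ − ⌊(32·47+446)/465⌋ = ⌊1997/465⌋ − ⌊1950/465⌋ = 4 − 4 = 0
n=33: ⌊(34·47+446)/465⌋ − ⌊(33·47+446)/465⌋ = ⌊2044/465⌋ − ⌊1997/465⌋ = 4 − 4 = 0
n=34: ⌊(35·47+446)/465⌋ − ⌊(34·47+446)/465⌋ = ⌊2091/465⌋ − ⌊2044/465⌋ = 4 − 4 = 0
n=35: ⌊(36·47+446)/465⌋ − ⌊(35·47+446)/465⌋ = ⌊2138/465⌋ − ⌊2091/465⌋ = 4 − 4 = 0
n=36: ⌊(37·47+446)/465⌋ − ⌊(36·47+446)/465⌋ = ⌊2185/465⌋ − ⌊2138/465⌋ = 4 − 4 = 0
n=37: ⌊(38·47+446)/465⌋ − ⌊(37·47+446)/465⌋ = ⌊2232/465⌋ − ⌊2185/465⌋ = 4 − 4 = 0
n=38: ⌊(39·47+446)/465⌋ − ⌊(38·47+446)/465⌋ = ⌊2279/465⌋ − ⌊2232/465⌋ = 4 − 4 = 0
n=39: ⌊(40·47+446)/465⌋ − ⌊(39·47+446)/465⌋ = ⌊2326/465⌋ − ⌊2279/465⌋ = 5 − 4 = 1
n=40: ⌊(41·47+446)/465⌋ − ⌊(40·47+446)/465⌋ = ⌊2373/465⌋ − ⌊2326/465⌋ = 5 − 5 = 0
n=41: ⌊(42·47+446)/465⌋ − ⌊(41·47+446)/465⌋ = ⌊2420/465⌋ − ⌊2373/465⌋ = 5 − 5 = 0
n=42: ⌊(43·47+446)/465⌋ − ⌊(42·47+446)/465⌋ = ⌊2467/465⌋ − ⌊2420/465⌋ = 5 − 5 = 0
n=43: ⌊(44·47+446)/465⌋ − ⌊(43·47+446)/465⌋ = ⌊2514/465⌋ − ⌊2467/465⌋ = 5 − 5 = 0
n=44: ⌊(45·47+446)/465⌋ − ⌊(44·47+446)/465⌋ = ⌊2561/465⌋ − ⌊2514/465⌋ = 5 − 5 = 0
n=45: ⌊(46·47+446)/465⌋ − ⌊(45·47+446)/465⌋ = ⌊2608/465⌋ − ⌊2561/465⌋ = 5 − 5 = 0
n=46: ⌊(47·47+446)/465⌋ − ⌊(46·47+446)/465⌋ = ⌊2655/465⌋ − ⌊2608/465⌋ = 5 − 5 = 0
n=47: ⌊(48·47+446)/465⌋ − ⌊(47·47+446)/465⌋ = ⌊2702/465⌋ − ⌊2655/465⌋ = 5 − 5 = 0
n=48: ⌊(49·47+446)/465⌋ − ⌊(48·47+446)/465⌋ = ⌊2749/465⌋ − ⌊2702/465⌋ = 5 − 5 = 0
n=49: ⌊(50·47+446)/465⌋ − ⌊(49·47+446)/465⌋ = ⌊2796/465⌋ − ⌊2749/465⌋ = 6 − 5 = 1
n=50: ⌊(51·47+446)/465⌋ − ⌊(50·47+446)/465⌋ = ⌊2843/465⌋ − ⌊2796/465⌋ = 6 − 6 = 0
n=51: ⌊(52·47+446)/465⌋ − ⌊(51·47+446)/465⌋ = ⌊2890/465⌋ − ⌊2843/465⌋ = 6 − 6 = 0
n=52: ⌊(53·47+446)/465⌋ − ⌊(52·47+446)/465⌋ = ⌊2937/465⌋ − ⌊2890/465⌋ = 6 − 6 = 0
n=53: ⌊(54·47+446)/465⌋ − ⌊(53·47+446)/465⌋ = ⌊2984/465⌋ − ⌊2937/465⌋ = 6 − 6 = 0
n=54: ⌊(55·47+446)/465⌋ − ⌊(54·47+446)/465⌋ = ⌊3031/465⌋ − ⌊2984/465⌋ = 6 − 6 = 0
n=55: ⌊(56·47+446)/465⌋ − ⌊(55·47+446)/465⌋ = ⌊3078/465⌋ − ⌊3031/465⌋ = 6 − 6 = 0
n=56: ⌊(57·47+446)/465⌋ − ⌊(56·47+446)/465⌋ = ⌊3125/465⌋ − ⌊3078/465⌋ = 6 − 6 = 0
n=57: ⌊(58·47+446)/465⌋ − ⌊(57·47+446)/465⌋ = ⌊3172/465⌋ − ⌊3125/465⌋ = 6 − 6 = 0
n=58: ⌊(59·47+446)/465⌋ − ⌊(58·47+446)/465⌋ = ⌊3219/465⌋ − ⌊3172/465⌋ = 6 − 6 = 0
n=59: ⌊(60·47+446)/465⌋ − ⌊(59·47+446)/465⌋ = ⌊3266/465⌋ − ⌊3219/465⌋ = 7 − 6 = 1
n=60: ⌊(61·47+446)/465⌋ − ⌊(60·47+446)/465⌋ = ⌊3313/465⌋ − ⌊3266/465⌋ = 7 − 7 = 0


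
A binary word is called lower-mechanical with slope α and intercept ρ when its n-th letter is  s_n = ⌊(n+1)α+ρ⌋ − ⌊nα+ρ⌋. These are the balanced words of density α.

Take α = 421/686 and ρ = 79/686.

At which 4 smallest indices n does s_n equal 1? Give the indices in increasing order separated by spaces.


n=0: ⌊500/686⌋−⌊79/686⌋ = 0−0 = 0
n=1: ⌊921/686⌋−⌊500/686⌋ = 1−0 = 1  ← one
n=2: ⌊1342/686⌋−⌊921/686⌋ = 1−1 = 0
n=3: ⌊1763/686⌋−⌊1342/686⌋ = 2−1 = 1  ← one
n=4: ⌊2184/686⌋−⌊1763/686⌋ = 3−2 = 1  ← one
n=5: ⌊2605/686⌋−⌊2184/686⌋ = 3−3 = 0
n=6: ⌊3026/686⌋−⌊2605/686⌋ = 4−3 = 1  ← one
positions of the first 4 ones: 1 3 4 6

1 3 4 6


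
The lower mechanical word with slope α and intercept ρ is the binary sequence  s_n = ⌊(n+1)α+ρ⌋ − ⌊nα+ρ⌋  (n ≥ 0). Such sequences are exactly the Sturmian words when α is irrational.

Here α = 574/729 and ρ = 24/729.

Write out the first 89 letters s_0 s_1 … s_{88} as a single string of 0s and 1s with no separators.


n=0: ⌊(1·574+24)/729⌋ − ⌊(0·574+24)/729⌋ = ⌊598/729⌋ − ⌊24/729⌋ = 0 − 0 = 0
n=1: ⌊(2·574+24)/729⌋ − ⌊(1·574+24)/729⌋ = ⌊1172/729⌋ − ⌊598/729⌋ = 1 − 0 = 1
n=2: ⌊(3·574+24)/729⌋ − ⌊(2·574+24)/729⌋ = ⌊1746/729⌋ − ⌊1172/729⌋ = 2 − 1 = 1
n=3: ⌊(4·574+24)/729⌋ − ⌊(3·574+24)/729⌋ = ⌊2320/729⌋ − ⌊1746/729⌋ = 3 − 2 = 1
n=4: ⌊(5·574+24)/729⌋ − ⌊(4·574+24)/729⌋ = ⌊2894/729⌋ − ⌊2320/729⌋ = 3 − 3 = 0
n=5: ⌊(6·574+24)/729⌋ − ⌊(5·574+24)/729⌋ = ⌊3468/729⌋ − ⌊2894/729⌋ = 4 − 3 = 1
n=6: ⌊(7·574+24)/729⌋ − ⌊(6·574+24)/729⌋ = ⌊4042/729⌋ − ⌊3468/729⌋ = 5 − 4 = 1
n=7: ⌊(8·574+24)/729⌋ − ⌊(7·574+24)/729⌋ = ⌊4616/729⌋ − ⌊4042/729⌋ = 6 − 5 = 1
n=8: ⌊(9·574+24)/729⌋ − ⌊(8·574+24)/729⌋ = ⌊5190/729⌋ − ⌊4616/729⌋ = 7 − 6 = 1
n=9: ⌊(10·574+24)/729⌋ − ⌊(9·574+24)/729⌋ = ⌊5764/729⌋ − ⌊5190/729⌋ = 7 − 7 = 0
n=10: ⌊(11·574+24)/729⌋ − ⌊(10·574+24)/729⌋ = ⌊6338/729⌋ − ⌊5764/729⌋ = 8 − 7 = 1
n=11: ⌊(12·574+24)/729⌋ − ⌊(11·574+24)/729⌋ = ⌊6912/729⌋ − ⌊6338/729⌋ = 9 − 8 = 1
n=12: ⌊(13·574+24)/729⌋ − ⌊(12·574+24)/729⌋ = ⌊7486/729⌋ − ⌊6912/729⌋ = 10 − 9 = 1
n=13: ⌊(14·574+24)/729⌋ − ⌊(13·574+24)/729⌋ = ⌊8060/729⌋ − ⌊7486/729⌋ = 11 − 10 = 1
n=14: ⌊(15·574+24)/729⌋ − ⌊(14·574+24)/729⌋ = ⌊8634/729⌋ − ⌊8060/729⌋ = 11 − 11 = 0
n=15: ⌊(16·574+24)/729⌋ − ⌊(15·574+24)/729⌋ = ⌊9208/729⌋ − ⌊8634/729⌋ = 12 − 11 = 1
n=16: ⌊(17·574+24)/729⌋ − ⌊(16·574+24)/729⌋ = ⌊9782/729⌋ − ⌊9208/729⌋ = 13 − 12 = 1
n=17: ⌊(18·574+24)/729⌋ − ⌊(17·574+24)/729⌋ = ⌊10356/729⌋ − ⌊9782/729⌋ = 14 − 13 = 1
n=18: ⌊(19·574+24)/729⌋ − ⌊(18·574+24)/729⌋ = ⌊10930/729⌋ − ⌊10356/729⌋ = 14 − 14 = 0
n=19: ⌊(20·574+24)/729⌋ − ⌊(19·574+24)/729⌋ = ⌊11504/729⌋ − ⌊10930/729⌋ = 15 − 14 = 1
n=20: ⌊(21·574+24)/729⌋ − ⌊(20·574+24)/729⌋ = ⌊12078/729⌋ − ⌊11504/729⌋ = 16 − 15 = 1
n=21: ⌊(22·574+24)/729⌋ − ⌊(21·574+24)/729⌋ = ⌊12652/729⌋ − ⌊12078/729⌋ = 17 − 16 = 1
n=22: ⌊(23·574+24)/729⌋ − ⌊(22·574+24)/729⌋ = ⌊13226/729⌋ − ⌊12652/729⌋ = 18 − 17 = 1
n=23: ⌊(24·574+24)/729⌋ − ⌊(23·574+24)/729⌋ = ⌊13800/729⌋ − ⌊13226/729⌋ = 18 − 18 = 0
n=24: ⌊(25·574+24)/729⌋ − ⌊(24·574+24)/729⌋ = ⌊14374/729⌋ − ⌊13800/729⌋ = 19 − 18 = 1
n=25: ⌊(26·574+24)/729⌋ − ⌊(25·574+24)/729⌋ = ⌊14948/729⌋ − ⌊14374/729⌋ = 20 − 19 = 1
n=26: ⌊(27·574+24)/729⌋ − ⌊(26·574+24)/729⌋ = ⌊15522/729⌋ − ⌊14948/729⌋ = 21 − 20 = 1
n=27: ⌊(28·574+24)/729⌋ − ⌊(27·574+24)/729⌋ = ⌊16096/729⌋ − ⌊15522/729⌋ = 22 − 21 = 1
n=28: ⌊(29·574+24)/729⌋ − ⌊(28·574+24)/729⌋ = ⌊16670/729⌋ − ⌊16096/729⌋ = 22 − 22 = 0
n=29: ⌊(30·574+24)/729⌋ − ⌊(29·574+24)/729⌋ = ⌊17244/729⌋ − ⌊16670/729⌋ = 23 − 22 = 1
n=30: ⌊(31·574+24)/729⌋ − ⌊(30·574+24)/729⌋ = ⌊17818/729⌋ − ⌊17244/729⌋ = 24 − 23 = 1
n=31: ⌊(32·574+24)/729⌋ − ⌊(31·574+24)/729⌋ = ⌊18392/729⌋ − ⌊17818/729⌋ = 25 − 24 = 1
n=32: ⌊(33·574+24)/729⌋ − ⌊(32·574+24)/729⌋ = ⌊18966/729⌋ − ⌊18392/729⌋ = 26 − 25 = 1
n=33: ⌊(34·574+24)/729⌋ − ⌊(33·574+24)/729⌋ = ⌊19540/729⌋ − ⌊18966/729⌋ = 26 − 26 = 0
n=34: ⌊(35·574+24)/729⌋ − ⌊(34·574+24)/729⌋ = ⌊20114/729⌋ − ⌊19540/729⌋ = 27 − 26 = 1
n=35: ⌊(36·574+24)/729⌋ − ⌊(35·574+24)/729⌋ = ⌊20688/729⌋ − ⌊20114/729⌋ = 28 − 27 = 1
n=36: ⌊(37·574+24)/729⌋ − ⌊(36·574+24)/729⌋ = ⌊21262/729⌋ − ⌊20688/729⌋ = 29 − 28 = 1
n=37: ⌊(38·574+24)/729⌋ − ⌊(37·574+24)/729⌋ = ⌊21836/729⌋ − ⌊21262/729⌋ = 29 − 29 = 0
n=38: ⌊(39·574+24)/729⌋ − ⌊(38·574+24)/729⌋ = ⌊22410/729⌋ − ⌊21836/729⌋ = 30 − 29 = 1
n=39: ⌊(40·574+24)/729⌋ − ⌊(39·574+24)/729⌋ = ⌊22984/729⌋ − ⌊22410/729⌋ = 31 − 30 = 1
n=40: ⌊(41·574+24)/729⌋ − ⌊(40·574+24)/729⌋ = ⌊23558/729⌋ − ⌊22984/729⌋ = 32 − 31 = 1
n=41: ⌊(42·574+24)/729⌋ − ⌊(41·574+24)/729⌋ = ⌊24132/729⌋ − ⌊23558/729⌋ = 33 − 32 = 1
n=42: ⌊(43·574+24)/729⌋ − ⌊(42·574+24)/729⌋ = ⌊24706/729⌋ − ⌊24132/729⌋ = 33 − 33 = 0
n=43: ⌊(44·574+24)/729⌋ − ⌊(43·574+24)/729⌋ = ⌊25280/729⌋ − ⌊24706/729⌋ = 34 − 33 = 1
n=44: ⌊(45·574+24)/729⌋ − ⌊(44·574+24)/729⌋ = ⌊25854/729⌋ − ⌊25280/729⌋ = 35 − 34 = 1
n=45: ⌊(46·574+24)/729⌋ − ⌊(45·574+24)/729⌋ = ⌊26428/729⌋ − ⌊25854/729⌋ = 36 − 35 = 1
n=46: ⌊(47·574+24)/729⌋ − ⌊(46·574+24)/729⌋ = ⌊27002/729⌋ − ⌊26428/729⌋ = 37 − 36 = 1
n=47: ⌊(48·574+24)/729⌋ − ⌊(47·574+24)/729⌋ = ⌊27576/729⌋ − ⌊27002/729⌋ = 37 − 37 = 0
n=48: ⌊(49·574+24)/729⌋ − ⌊(48·574+24)/729⌋ = ⌊28150/729⌋ − ⌊27576/729⌋ = 38 − 37 = 1
n=49: ⌊(50·574+24)/729⌋ − ⌊(49·574+24)/729⌋ = ⌊28724/729⌋ − ⌊28150/729⌋ = 39 − 38 = 1
n=50: ⌊(51·574+24)/729⌋ − ⌊(50·574+24)/729⌋ = ⌊29298/729⌋ − ⌊28724/729⌋ = 40 − 39 = 1
n=51: ⌊(52·574+24)/729⌋ − ⌊(51·574+24)/729⌋ = ⌊29872/729⌋ − ⌊29298/729⌋ = 40 − 40 = 0
n=52: ⌊(53·574+24)/729⌋ − ⌊(52·574+24)/729⌋ = ⌊30446/729⌋ − ⌊29872/729⌋ = 41 − 40 = 1
n=53: ⌊(54·574+24)/729⌋ − ⌊(53·574+24)/729⌋ = ⌊31020/729⌋ − ⌊30446/729⌋ = 42 − 41 = 1
n=54: ⌊(55·574+24)/729⌋ − ⌊(54·574+24)/729⌋ = ⌊31594/729⌋ − ⌊31020/729⌋ = 43 − 42 = 1
n=55: ⌊(56·574+24)/729⌋ − ⌊(55·574+24)/729⌋ = ⌊32168/729⌋ − ⌊31594/729⌋ = 44 − 43 = 1
n=56: ⌊(57·574+24)/729⌋ − ⌊(56·574+24)/729⌋ = ⌊32742/729⌋ − ⌊32168/729⌋ = 44 − 44 = 0
n=57: ⌊(58·574+24)/729⌋ − ⌊(57·574+24)/729⌋ = ⌊33316/729⌋ − ⌊32742/729⌋ = 45 − 44 = 1
n=58: ⌊(59·574+24)/729⌋ − ⌊(58·574+24)/729⌋ = ⌊33890/729⌋ − ⌊33316/729⌋ = 46 − 45 = 1
n=59: ⌊(60·574+24)/729⌋ − ⌊(59·574+24)/729⌋ = ⌊34464/729⌋ − ⌊33890/729⌋ = 47 − 46 = 1
n=60: ⌊(61·574+24)/729⌋ − ⌊(60·574+24)/729⌋ = ⌊35038/729⌋ − ⌊34464/729⌋ = 48 − 47 = 1
n=61: ⌊(62·574+24)/729⌋ − ⌊(61·574+24)/729⌋ = ⌊35612/729⌋ − ⌊35038/729⌋ = 48 − 48 = 0
n=62: ⌊(63·574+24)/729⌋ − ⌊(62·574+24)/729⌋ = ⌊36186/729⌋ − ⌊35612/729⌋ = 49 − 48 = 1
n=63: ⌊(64·574+24)/729⌋ − ⌊(63·574+24)/729⌋ = ⌊36760/729⌋ − ⌊36186/729⌋ = 50 − 49 = 1
n=64: ⌊(65·574+24)/729⌋ − ⌊(64·574+24)/729⌋ = ⌊37334/729⌋ − ⌊36760/729⌋ = 51 − 50 = 1
n=65: ⌊(66·574+24)/729⌋ − ⌊(65·574+24)/729⌋ = ⌊37908/729⌋ − ⌊37334/729⌋ = 52 − 51 = 1
n=66: ⌊(67·574+24)/729⌋ − ⌊(66·574+24)/729⌋ = ⌊38482/729⌋ − ⌊37908/729⌋ = 52 − 52 = 0
n=67: ⌊(68·574+24)/729⌋ − ⌊(67·574+24)/729⌋ = ⌊39056/729⌋ − ⌊38482/729⌋ = 53 − 52 = 1
n=68: ⌊(69·574+24)/729⌋ − ⌊(68·574+24)/729⌋ = ⌊39630/729⌋ − ⌊39056/729⌋ = 54 − 53 = 1
n=69: ⌊(70·574+24)/729⌋ − ⌊(69·574+24)/729⌋ = ⌊40204/729⌋ − ⌊39630/729⌋ = 55 − 54 = 1
n=70: ⌊(71·574+24)/729⌋ − ⌊(70·574+24)/729⌋ = ⌊40778/729⌋ − ⌊40204/729⌋ = 55 − 55 = 0
n=71: ⌊(72·574+24)/729⌋ − ⌊(71·574+24)/729⌋ = ⌊41352/729⌋ − ⌊40778/729⌋ = 56 − 55 = 1
n=72: ⌊(73·574+24)/729⌋ − ⌊(72·574+24)/729⌋ = ⌊41926/729⌋ − ⌊41352/729⌋ = 57 − 56 = 1
n=73: ⌊(74·574+24)/729⌋ − ⌊(73·574+24)/729⌋ = ⌊42500/729⌋ − ⌊41926/729⌋ = 58 − 57 = 1
n=74: ⌊(75·574+24)/729⌋ − ⌊(74·574+24)/729⌋ = ⌊43074/729⌋ − ⌊42500/729⌋ = 59 − 58 = 1
n=75: ⌊(76·574+24)/729⌋ − ⌊(75·574+24)/729⌋ = ⌊43648/729⌋ − ⌊43074/729⌋ = 59 − 59 = 0
n=76: ⌊(77·574+24)/729⌋ − ⌊(76·574+24)/729⌋ = ⌊44222/729⌋ − ⌊43648/729⌋ = 60 − 59 = 1
n=77: ⌊(78·574+24)/729⌋ − ⌊(77·574+24)/729⌋ = ⌊44796/729⌋ − ⌊44222/729⌋ = 61 − 60 = 1
n=78: ⌊(79·574+24)/729⌋ − ⌊(78·574+24)/729⌋ = ⌊45370/729⌋ − ⌊44796/729⌋ = 62 − 61 = 1
n=79: ⌊(80·574+24)/729⌋ − ⌊(79·574+24)/729⌋ = ⌊45944/729⌋ − ⌊45370/729⌋ = 63 − 62 = 1
n=80: ⌊(81·574+24)/729⌋ − ⌊(80·574+24)/729⌋ = ⌊46518/729⌋ − ⌊45944/729⌋ = 63 − 63 = 0
n=81: ⌊(82·574+24)/729⌋ − ⌊(81·574+24)/729⌋ = ⌊47092/729⌋ − ⌊46518/729⌋ = 64 − 63 = 1
n=82: ⌊(83·574+24)/729⌋ − ⌊(82·574+24)/729⌋ = ⌊47666/729⌋ − ⌊47092/729⌋ = 65 − 64 = 1
n=83: ⌊(84·574+24)/729⌋ − ⌊(83·574+24)/729⌋ = ⌊48240/729⌋ − ⌊47666/729⌋ = 66 − 65 = 1
n=84: ⌊(85·574+24)/729⌋ − ⌊(84·574+24)/729⌋ = ⌊48814/729⌋ − ⌊48240/729⌋ = 66 − 66 = 0
n=85: ⌊(86·574+24)/729⌋ − ⌊(85·574+24)/729⌋ = ⌊49388/729⌋ − ⌊48814/729⌋ = 67 − 66 = 1
n=86: ⌊(87·574+24)/729⌋ − ⌊(86·574+24)/729⌋ = ⌊49962/729⌋ − ⌊49388/729⌋ = 68 − 67 = 1
n=87: ⌊(88·574+24)/729⌋ − ⌊(87·574+24)/729⌋ = ⌊50536/729⌋ − ⌊49962/729⌋ = 69 − 68 = 1
n=88: ⌊(89·574+24)/729⌋ − ⌊(88·574+24)/729⌋ = ⌊51110/729⌋ − ⌊50536/729⌋ = 70 − 69 = 1

01110111101111011101111011110111101110111101111011101111011110111101110111101111011101111
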